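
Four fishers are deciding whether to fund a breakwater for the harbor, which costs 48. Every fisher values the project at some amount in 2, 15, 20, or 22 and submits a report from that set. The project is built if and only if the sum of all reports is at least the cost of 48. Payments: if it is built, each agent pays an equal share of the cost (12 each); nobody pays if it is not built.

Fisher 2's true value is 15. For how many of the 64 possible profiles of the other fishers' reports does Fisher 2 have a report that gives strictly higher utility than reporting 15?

Others report (2, 2, 22): truth gives 0; report 22 gives 3 > 0. Violating.
Others report (2, 15, 15): truth gives 0; report 20 gives 3 > 0. Violating.
Others report (2, 22, 2): truth gives 0; report 22 gives 3 > 0. Violating.
Others report (15, 2, 15): truth gives 0; report 20 gives 3 > 0. Violating.
Others report (2, 2, 2): truth gives 0; no alternative beats it.
Others report (2, 2, 15): truth gives 0; no alternative beats it.
(Checking all 64 profiles: 6 have a profitable deviation, 58 do not.)

6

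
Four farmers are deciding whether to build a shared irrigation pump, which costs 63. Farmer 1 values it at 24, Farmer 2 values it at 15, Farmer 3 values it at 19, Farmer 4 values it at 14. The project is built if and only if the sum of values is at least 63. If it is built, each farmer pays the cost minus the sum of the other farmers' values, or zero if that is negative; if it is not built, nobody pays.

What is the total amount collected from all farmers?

Total value 72 ≥ cost 63, so it is built.
Farmer 1: others sum to 48; max(0, 63 - 48) = 15.
Farmer 2: others sum to 57; max(0, 63 - 57) = 6.
Farmer 3: others sum to 53; max(0, 63 - 53) = 10.
Farmer 4: others sum to 58; max(0, 63 - 58) = 5.
Total collected = 15 + 6 + 10 + 5 = 36.

36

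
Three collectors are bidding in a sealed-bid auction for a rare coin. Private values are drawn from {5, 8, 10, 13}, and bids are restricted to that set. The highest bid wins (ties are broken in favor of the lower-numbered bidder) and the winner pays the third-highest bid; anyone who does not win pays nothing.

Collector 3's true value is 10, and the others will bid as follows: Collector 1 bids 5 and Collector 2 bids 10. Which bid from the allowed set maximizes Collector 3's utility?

Bid 5: loses, pays 0, utility 0.
Bid 8: loses, pays 0, utility 0.
Bid 10: loses, pays 0, utility 0.
Bid 13: wins, pays 5, utility 10 - 5 = 5.
The best choice is 13 with utility 5.

13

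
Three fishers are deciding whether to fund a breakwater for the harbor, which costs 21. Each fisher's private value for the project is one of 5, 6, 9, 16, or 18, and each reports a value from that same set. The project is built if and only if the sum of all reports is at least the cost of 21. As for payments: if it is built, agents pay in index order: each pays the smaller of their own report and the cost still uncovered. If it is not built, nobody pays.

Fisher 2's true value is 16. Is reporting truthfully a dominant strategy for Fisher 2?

No

Consider the case where Fisher 1 reports 5 and Fisher 3 reports 9.
Truthful report 16: project built, pays 16, utility 16 - 16 = 0.
Report 9 instead: project built, pays 9, utility 16 - 9 = 7.
Since 7 > 0, reporting 9 is strictly better here, so truthful reporting is not dominant.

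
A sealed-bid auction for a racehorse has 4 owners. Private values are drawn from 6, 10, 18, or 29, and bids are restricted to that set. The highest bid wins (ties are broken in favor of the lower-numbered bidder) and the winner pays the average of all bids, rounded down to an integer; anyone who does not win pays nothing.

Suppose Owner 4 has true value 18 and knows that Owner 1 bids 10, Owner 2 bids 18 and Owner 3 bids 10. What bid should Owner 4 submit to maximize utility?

Bid 6: loses, pays 0, utility 0.
Bid 10: loses, pays 0, utility 0.
Bid 18: loses, pays 0, utility 0.
Bid 29: wins, pays 16, utility 18 - 16 = 2.
The best choice is 29 with utility 2.

29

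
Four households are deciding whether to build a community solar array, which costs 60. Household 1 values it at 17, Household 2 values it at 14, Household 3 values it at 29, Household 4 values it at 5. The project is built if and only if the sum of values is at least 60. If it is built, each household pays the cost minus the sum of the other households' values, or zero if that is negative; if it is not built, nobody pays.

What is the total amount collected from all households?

Total value 65 ≥ cost 60, so it is built.
Household 1: others sum to 48; max(0, 60 - 48) = 12.
Household 2: others sum to 51; max(0, 60 - 51) = 9.
Household 3: others sum to 36; max(0, 60 - 36) = 24.
Household 4: others sum to 60; max(0, 60 - 60) = 0.
Total collected = 12 + 9 + 24 + 0 = 45.

45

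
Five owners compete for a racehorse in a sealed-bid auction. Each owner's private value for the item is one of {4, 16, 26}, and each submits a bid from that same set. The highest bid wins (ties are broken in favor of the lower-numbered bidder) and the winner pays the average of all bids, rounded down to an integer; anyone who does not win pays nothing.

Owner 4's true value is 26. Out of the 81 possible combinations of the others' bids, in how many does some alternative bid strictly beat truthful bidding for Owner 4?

Others bid (4, 4, 4, 4): truth gives 18; bid 16 gives 20 > 18. Violating.
Others bid (4, 4, 4, 16): truth gives 16; bid 16 gives 18 > 16. Violating.
Others bid (4, 4, 4, 26): truth gives 14; no alternative beats it.
Others bid (4, 4, 16, 4): truth gives 16; no alternative beats it.
(Checking all 81 profiles: 2 have a profitable deviation, 79 do not.)

2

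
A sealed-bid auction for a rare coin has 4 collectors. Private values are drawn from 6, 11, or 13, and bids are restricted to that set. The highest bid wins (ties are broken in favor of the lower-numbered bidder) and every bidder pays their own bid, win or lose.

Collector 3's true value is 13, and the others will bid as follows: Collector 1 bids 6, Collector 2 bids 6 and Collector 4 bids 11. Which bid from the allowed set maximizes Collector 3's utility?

11

Bid 6: loses but pays 6, utility -6.
Bid 11: wins, pays 11, utility 13 - 11 = 2.
Bid 13: wins, pays 13, utility 13 - 13 = 0.
The best choice is 11 with utility 2.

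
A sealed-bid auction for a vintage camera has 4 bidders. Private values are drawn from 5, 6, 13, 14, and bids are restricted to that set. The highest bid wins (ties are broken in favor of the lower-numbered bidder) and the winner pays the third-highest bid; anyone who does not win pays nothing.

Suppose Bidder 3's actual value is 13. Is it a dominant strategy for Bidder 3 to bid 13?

No

Consider the case where Bidder 1 bids 5, Bidder 2 bids 5 and Bidder 4 bids 14.
Truthful bid 13: loses, pays 0, utility 0.
Bid 14 instead: wins, pays 5, utility 13 - 5 = 8.
Since 8 > 0, bidding 14 is strictly better here, so truthful bidding is not dominant.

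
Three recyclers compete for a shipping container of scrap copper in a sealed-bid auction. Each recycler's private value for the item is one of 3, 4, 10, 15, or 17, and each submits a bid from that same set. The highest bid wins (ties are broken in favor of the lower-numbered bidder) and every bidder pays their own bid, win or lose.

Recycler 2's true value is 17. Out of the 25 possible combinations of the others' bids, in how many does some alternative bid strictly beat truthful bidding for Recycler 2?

Others bid (3, 3): truth gives 0; bid 4 gives 13 > 0. Violating.
Others bid (3, 4): truth gives 0; bid 4 gives 13 > 0. Violating.
Others bid (3, 10): truth gives 0; bid 10 gives 7 > 0. Violating.
Others bid (3, 15): truth gives 0; bid 15 gives 2 > 0. Violating.
Others bid (3, 17): truth gives 0; no alternative beats it.
Others bid (4, 17): truth gives 0; no alternative beats it.
(Checking all 25 profiles: 17 have a profitable deviation, 8 do not.)

17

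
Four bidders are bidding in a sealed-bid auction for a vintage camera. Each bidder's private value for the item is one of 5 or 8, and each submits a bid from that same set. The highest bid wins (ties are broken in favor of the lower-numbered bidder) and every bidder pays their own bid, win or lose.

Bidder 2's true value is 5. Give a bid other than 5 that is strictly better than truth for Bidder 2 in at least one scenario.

Suppose Bidder 1 bids 5, Bidder 3 bids 5 and Bidder 4 bids 5.
Bid 5: loses but pays 5, utility -5.
Bid 8: wins, pays 8, utility 5 - 8 = -3.
So bidding 8 beats truth here (-3 > -5).

8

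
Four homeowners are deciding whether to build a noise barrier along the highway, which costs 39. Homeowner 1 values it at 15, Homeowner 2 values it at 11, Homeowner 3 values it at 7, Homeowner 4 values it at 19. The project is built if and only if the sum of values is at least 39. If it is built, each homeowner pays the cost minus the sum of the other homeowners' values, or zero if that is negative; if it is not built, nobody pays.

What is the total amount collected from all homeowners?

Total value 52 ≥ cost 39, so it is built.
Homeowner 1: others sum to 37; max(0, 39 - 37) = 2.
Homeowner 2: others sum to 41; max(0, 39 - 41) = 0.
Homeowner 3: others sum to 45; max(0, 39 - 45) = 0.
Homeowner 4: others sum to 33; max(0, 39 - 33) = 6.
Total collected = 2 + 0 + 0 + 6 = 8.

8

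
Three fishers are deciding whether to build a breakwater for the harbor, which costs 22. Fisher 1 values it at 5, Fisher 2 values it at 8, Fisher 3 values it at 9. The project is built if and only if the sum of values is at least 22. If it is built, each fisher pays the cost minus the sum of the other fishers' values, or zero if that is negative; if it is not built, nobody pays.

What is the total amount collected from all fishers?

Total value 22 ≥ cost 22, so it is built.
Fisher 1: others sum to 17; max(0, 22 - 17) = 5.
Fisher 2: others sum to 14; max(0, 22 - 14) = 8.
Fisher 3: others sum to 13; max(0, 22 - 13) = 9.
Total collected = 5 + 8 + 9 = 22.

22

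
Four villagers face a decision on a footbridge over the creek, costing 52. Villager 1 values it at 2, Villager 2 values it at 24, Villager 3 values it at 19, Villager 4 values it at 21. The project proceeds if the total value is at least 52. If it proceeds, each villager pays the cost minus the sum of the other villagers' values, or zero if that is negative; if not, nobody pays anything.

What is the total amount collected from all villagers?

Total value 66 ≥ cost 52, so it is built.
Villager 1: others sum to 64; max(0, 52 - 64) = 0.
Villager 2: others sum to 42; max(0, 52 - 42) = 10.
Villager 3: others sum to 47; max(0, 52 - 47) = 5.
Villager 4: others sum to 45; max(0, 52 - 45) = 7.
Total collected = 0 + 10 + 5 + 7 = 22.

22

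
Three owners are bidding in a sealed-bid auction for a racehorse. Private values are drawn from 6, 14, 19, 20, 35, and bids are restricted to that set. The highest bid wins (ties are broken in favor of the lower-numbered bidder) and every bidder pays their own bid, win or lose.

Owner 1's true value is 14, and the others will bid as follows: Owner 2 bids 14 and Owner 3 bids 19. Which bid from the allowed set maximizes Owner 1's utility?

19

Bid 6: loses but pays 6, utility -6.
Bid 14: loses but pays 14, utility -14.
Bid 19: wins, pays 19, utility 14 - 19 = -5.
Bid 20: wins, pays 20, utility 14 - 20 = -6.
Bid 35: wins, pays 35, utility 14 - 35 = -21.
The best choice is 19 with utility -5.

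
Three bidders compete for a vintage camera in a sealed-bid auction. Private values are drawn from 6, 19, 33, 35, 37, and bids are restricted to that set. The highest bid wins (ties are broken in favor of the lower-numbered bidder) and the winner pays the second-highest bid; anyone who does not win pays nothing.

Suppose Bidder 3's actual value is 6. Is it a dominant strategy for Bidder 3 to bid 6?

Yes

Check each profile of the others' bids and compare truth against every alternative bid.
Others bid (6, 6): truth gives 0, best alternative gives 0.
Others bid (6, 19): truth gives 0, best alternative gives 0.
Others bid (6, 33): truth gives 0, best alternative gives 0.
Others bid (6, 35): truth gives 0, best alternative gives 0.
Others bid (6, 37): truth gives 0, best alternative gives 0.
Others bid (19, 6): truth gives 0, best alternative gives 0.
(Remaining 19 profiles checked similarly; truth is weakly best in each.)
In every case the truthful bid is at least as good as any alternative, so it is a dominant strategy.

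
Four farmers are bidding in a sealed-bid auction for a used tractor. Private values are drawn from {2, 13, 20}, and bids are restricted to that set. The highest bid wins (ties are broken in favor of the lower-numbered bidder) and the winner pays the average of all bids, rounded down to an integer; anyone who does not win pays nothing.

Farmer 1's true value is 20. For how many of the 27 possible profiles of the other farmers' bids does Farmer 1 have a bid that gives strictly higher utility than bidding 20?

8

Others bid (2, 2, 2): truth gives 14; bid 2 gives 18 > 14. Violating.
Others bid (2, 2, 13): truth gives 11; bid 13 gives 13 > 11. Violating.
Others bid (2, 13, 2): truth gives 11; bid 13 gives 13 > 11. Violating.
Others bid (2, 13, 13): truth gives 8; bid 13 gives 10 > 8. Violating.
Others bid (2, 2, 20): truth gives 9; no alternative beats it.
Others bid (2, 13, 20): truth gives 7; no alternative beats it.
(Checking all 27 profiles: 8 have a profitable deviation, 19 do not.)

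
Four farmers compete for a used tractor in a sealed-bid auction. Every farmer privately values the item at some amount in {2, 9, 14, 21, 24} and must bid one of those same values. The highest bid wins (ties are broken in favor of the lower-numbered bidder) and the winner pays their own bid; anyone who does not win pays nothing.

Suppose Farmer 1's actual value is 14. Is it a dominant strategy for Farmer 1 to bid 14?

No

Consider the case where Farmer 2 bids 2, Farmer 3 bids 2 and Farmer 4 bids 2.
Truthful bid 14: wins, pays 14, utility 14 - 14 = 0.
Bid 2 instead: wins, pays 2, utility 14 - 2 = 12.
Since 12 > 0, bidding 2 is strictly better here, so truthful bidding is not dominant.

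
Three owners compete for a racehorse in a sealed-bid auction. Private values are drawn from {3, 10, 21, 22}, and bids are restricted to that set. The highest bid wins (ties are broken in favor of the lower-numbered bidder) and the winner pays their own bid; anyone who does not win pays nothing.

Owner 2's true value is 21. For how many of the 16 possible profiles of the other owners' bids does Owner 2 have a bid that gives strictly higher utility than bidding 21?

2

Others bid (3, 3): truth gives 0; bid 10 gives 11 > 0. Violating.
Others bid (3, 10): truth gives 0; bid 10 gives 11 > 0. Violating.
Others bid (3, 21): truth gives 0; no alternative beats it.
Others bid (3, 22): truth gives 0; no alternative beats it.
(Checking all 16 profiles: 2 have a profitable deviation, 14 do not.)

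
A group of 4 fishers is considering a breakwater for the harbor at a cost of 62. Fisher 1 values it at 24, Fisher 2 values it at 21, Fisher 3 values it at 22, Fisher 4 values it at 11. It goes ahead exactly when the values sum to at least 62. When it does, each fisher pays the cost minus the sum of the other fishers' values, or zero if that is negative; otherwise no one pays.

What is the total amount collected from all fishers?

Total value 78 ≥ cost 62, so it is built.
Fisher 1: others sum to 54; max(0, 62 - 54) = 8.
Fisher 2: others sum to 57; max(0, 62 - 57) = 5.
Fisher 3: others sum to 56; max(0, 62 - 56) = 6.
Fisher 4: others sum to 67; max(0, 62 - 67) = 0.
Total collected = 8 + 5 + 6 + 0 = 19.

19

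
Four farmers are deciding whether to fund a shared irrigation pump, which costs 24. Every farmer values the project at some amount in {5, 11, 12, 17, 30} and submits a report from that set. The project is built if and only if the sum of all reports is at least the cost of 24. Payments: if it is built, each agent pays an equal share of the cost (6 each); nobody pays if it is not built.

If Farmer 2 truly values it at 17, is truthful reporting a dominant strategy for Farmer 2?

Check each profile of the others' reports and compare truth against every alternative report.
Others report (5, 5, 5): truth gives 11, best alternative gives 11.
Others report (5, 5, 11): truth gives 11, best alternative gives 11.
Others report (5, 5, 12): truth gives 11, best alternative gives 11.
Others report (5, 5, 17): truth gives 11, best alternative gives 11.
Others report (5, 5, 30): truth gives 11, best alternative gives 11.
Others report (5, 11, 5): truth gives 11, best alternative gives 11.
(Remaining 119 profiles checked similarly; truth is weakly best in each.)
In every case the truthful report is at least as good as any alternative, so it is a dominant strategy.

Yes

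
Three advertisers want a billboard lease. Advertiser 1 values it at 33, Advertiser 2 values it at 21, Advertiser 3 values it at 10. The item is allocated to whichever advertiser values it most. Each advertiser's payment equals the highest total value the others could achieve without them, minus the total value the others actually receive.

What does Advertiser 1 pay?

Advertiser 1 has the highest value and receives the item.
Without Advertiser 1, the item would go to the next-highest value, 21, so the others could achieve 21.
With Advertiser 1 present and winning, the others receive nothing, so their total is 0.
Payment = 21 - 0 = 21.

21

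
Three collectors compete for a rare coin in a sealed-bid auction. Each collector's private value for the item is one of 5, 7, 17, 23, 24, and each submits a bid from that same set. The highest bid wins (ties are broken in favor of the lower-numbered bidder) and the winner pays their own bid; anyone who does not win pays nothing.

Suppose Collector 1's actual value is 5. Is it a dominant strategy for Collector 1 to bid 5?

Yes

Check each profile of the others' bids and compare truth against every alternative bid.
Others bid (5, 5): truth gives 0, best alternative gives -2.
Others bid (5, 7): truth gives 0, best alternative gives -2.
Others bid (7, 5): truth gives 0, best alternative gives -2.
Others bid (7, 7): truth gives 0, best alternative gives -2.
Others bid (5, 17): truth gives 0, best alternative gives 0.
Others bid (5, 23): truth gives 0, best alternative gives 0.
(Remaining 19 profiles checked similarly; truth is weakly best in each.)
In every case the truthful bid is at least as good as any alternative, so it is a dominant strategy.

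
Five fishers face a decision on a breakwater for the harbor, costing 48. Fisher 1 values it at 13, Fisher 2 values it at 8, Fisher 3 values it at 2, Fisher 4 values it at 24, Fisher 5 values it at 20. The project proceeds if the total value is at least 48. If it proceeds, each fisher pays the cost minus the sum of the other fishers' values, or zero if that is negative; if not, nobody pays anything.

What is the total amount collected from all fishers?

6

Total value 67 ≥ cost 48, so it is built.
Fisher 1: others sum to 54; max(0, 48 - 54) = 0.
Fisher 2: others sum to 59; max(0, 48 - 59) = 0.
Fisher 3: others sum to 65; max(0, 48 - 65) = 0.
Fisher 4: others sum to 43; max(0, 48 - 43) = 5.
Fisher 5: others sum to 47; max(0, 48 - 47) = 1.
Total collected = 0 + 0 + 0 + 5 + 1 = 6.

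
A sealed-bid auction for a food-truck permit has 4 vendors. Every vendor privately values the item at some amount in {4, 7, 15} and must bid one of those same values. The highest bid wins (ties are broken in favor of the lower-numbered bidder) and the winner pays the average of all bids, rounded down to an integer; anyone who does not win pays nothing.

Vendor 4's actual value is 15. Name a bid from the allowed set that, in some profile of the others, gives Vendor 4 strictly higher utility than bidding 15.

Suppose Vendor 1 bids 4, Vendor 2 bids 4 and Vendor 3 bids 4.
Bid 15: wins, pays 6, utility 15 - 6 = 9.
Bid 7: wins, pays 4, utility 15 - 4 = 11.
So bidding 7 beats truth here (11 > 9).

7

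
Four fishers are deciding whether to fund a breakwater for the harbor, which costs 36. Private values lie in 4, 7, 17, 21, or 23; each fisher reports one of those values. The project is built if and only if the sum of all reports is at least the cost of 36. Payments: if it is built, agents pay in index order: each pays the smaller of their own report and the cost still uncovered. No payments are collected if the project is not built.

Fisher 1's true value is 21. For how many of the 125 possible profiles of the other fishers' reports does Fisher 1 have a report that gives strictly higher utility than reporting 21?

Others report (4, 4, 17): truth gives 0; report 17 gives 4 > 0. Violating.
Others report (4, 4, 21): truth gives 0; report 7 gives 14 > 0. Violating.
Others report (4, 4, 23): truth gives 0; report 7 gives 14 > 0. Violating.
Others report (4, 7, 17): truth gives 0; report 17 gives 4 > 0. Violating.
Others report (4, 4, 4): truth gives 0; no alternative beats it.
Others report (4, 4, 7): truth gives 0; no alternative beats it.
(Checking all 125 profiles: 118 have a profitable deviation, 7 do not.)

118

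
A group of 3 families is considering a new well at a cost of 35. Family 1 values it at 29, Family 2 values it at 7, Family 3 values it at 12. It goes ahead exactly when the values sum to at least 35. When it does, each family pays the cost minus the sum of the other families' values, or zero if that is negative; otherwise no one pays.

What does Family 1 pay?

16

Total value 48 ≥ cost 35, so the project is built.
The other families' values sum to 19.
Cost minus that sum is 35 - 19 = 16.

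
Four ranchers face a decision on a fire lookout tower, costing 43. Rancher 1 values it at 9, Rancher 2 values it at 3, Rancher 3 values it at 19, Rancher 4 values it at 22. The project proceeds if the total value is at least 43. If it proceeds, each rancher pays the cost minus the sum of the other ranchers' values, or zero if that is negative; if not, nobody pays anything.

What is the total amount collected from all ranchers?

Total value 53 ≥ cost 43, so it is built.
Rancher 1: others sum to 44; max(0, 43 - 44) = 0.
Rancher 2: others sum to 50; max(0, 43 - 50) = 0.
Rancher 3: others sum to 34; max(0, 43 - 34) = 9.
Rancher 4: others sum to 31; max(0, 43 - 31) = 12.
Total collected = 0 + 0 + 9 + 12 = 21.

21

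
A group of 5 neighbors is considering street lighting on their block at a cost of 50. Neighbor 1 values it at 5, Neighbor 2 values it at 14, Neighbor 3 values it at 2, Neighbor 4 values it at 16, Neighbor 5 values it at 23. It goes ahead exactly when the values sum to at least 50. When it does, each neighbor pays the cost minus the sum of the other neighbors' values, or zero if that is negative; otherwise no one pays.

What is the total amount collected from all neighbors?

23

Total value 60 ≥ cost 50, so it is built.
Neighbor 1: others sum to 55; max(0, 50 - 55) = 0.
Neighbor 2: others sum to 46; max(0, 50 - 46) = 4.
Neighbor 3: others sum to 58; max(0, 50 - 58) = 0.
Neighbor 4: others sum to 44; max(0, 50 - 44) = 6.
Neighbor 5: others sum to 37; max(0, 50 - 37) = 13.
Total collected = 0 + 4 + 0 + 6 + 13 = 23.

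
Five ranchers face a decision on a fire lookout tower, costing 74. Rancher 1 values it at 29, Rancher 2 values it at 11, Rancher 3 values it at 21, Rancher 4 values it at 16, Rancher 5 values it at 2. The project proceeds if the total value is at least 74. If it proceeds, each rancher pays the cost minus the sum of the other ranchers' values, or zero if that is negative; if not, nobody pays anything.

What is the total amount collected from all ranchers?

Total value 79 ≥ cost 74, so it is built.
Rancher 1: others sum to 50; max(0, 74 - 50) = 24.
Rancher 2: others sum to 68; max(0, 74 - 68) = 6.
Rancher 3: others sum to 58; max(0, 74 - 58) = 16.
Rancher 4: others sum to 63; max(0, 74 - 63) = 11.
Rancher 5: others sum to 77; max(0, 74 - 77) = 0.
Total collected = 24 + 6 + 16 + 11 + 0 = 57.

57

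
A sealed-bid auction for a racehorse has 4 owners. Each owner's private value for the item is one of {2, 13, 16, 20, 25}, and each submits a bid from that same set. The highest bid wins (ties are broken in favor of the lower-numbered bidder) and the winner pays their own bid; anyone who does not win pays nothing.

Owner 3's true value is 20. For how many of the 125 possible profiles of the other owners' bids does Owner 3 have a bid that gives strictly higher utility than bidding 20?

Others bid (2, 2, 2): truth gives 0; bid 13 gives 7 > 0. Violating.
Others bid (2, 2, 13): truth gives 0; bid 13 gives 7 > 0. Violating.
Others bid (2, 2, 16): truth gives 0; bid 16 gives 4 > 0. Violating.
Others bid (2, 13, 2): truth gives 0; bid 16 gives 4 > 0. Violating.
Others bid (2, 2, 20): truth gives 0; no alternative beats it.
Others bid (2, 2, 25): truth gives 0; no alternative beats it.
(Checking all 125 profiles: 12 have a profitable deviation, 113 do not.)

12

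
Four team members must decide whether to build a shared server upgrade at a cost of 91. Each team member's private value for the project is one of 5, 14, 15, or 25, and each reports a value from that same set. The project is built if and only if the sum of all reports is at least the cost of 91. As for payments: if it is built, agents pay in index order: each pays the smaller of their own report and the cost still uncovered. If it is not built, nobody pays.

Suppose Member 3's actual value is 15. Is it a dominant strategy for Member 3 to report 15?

Yes

Check each profile of the others' reports and compare truth against every alternative report.
Others report (5, 5, 5): truth gives 0, best alternative gives 0.
Others report (5, 5, 14): truth gives 0, best alternative gives 0.
Others report (5, 5, 15): truth gives 0, best alternative gives 0.
Others report (5, 5, 25): truth gives 0, best alternative gives 0.
Others report (5, 14, 5): truth gives 0, best alternative gives 0.
Others report (5, 14, 14): truth gives 0, best alternative gives 0.
(Remaining 58 profiles checked similarly; truth is weakly best in each.)
In every case the truthful report is at least as good as any alternative, so it is a dominant strategy.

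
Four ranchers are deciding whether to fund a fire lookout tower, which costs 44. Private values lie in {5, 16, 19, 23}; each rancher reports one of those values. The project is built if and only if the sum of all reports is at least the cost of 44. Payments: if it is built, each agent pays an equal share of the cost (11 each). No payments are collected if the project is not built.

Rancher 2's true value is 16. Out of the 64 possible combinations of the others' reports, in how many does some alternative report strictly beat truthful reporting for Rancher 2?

3

Others report (5, 5, 16): truth gives 0; report 19 gives 5 > 0. Violating.
Others report (5, 16, 5): truth gives 0; report 19 gives 5 > 0. Violating.
Others report (16, 5, 5): truth gives 0; report 19 gives 5 > 0. Violating.
Others report (5, 5, 5): truth gives 0; no alternative beats it.
Others report (5, 5, 19): truth gives 5; no alternative beats it.
(Checking all 64 profiles: 3 have a profitable deviation, 61 do not.)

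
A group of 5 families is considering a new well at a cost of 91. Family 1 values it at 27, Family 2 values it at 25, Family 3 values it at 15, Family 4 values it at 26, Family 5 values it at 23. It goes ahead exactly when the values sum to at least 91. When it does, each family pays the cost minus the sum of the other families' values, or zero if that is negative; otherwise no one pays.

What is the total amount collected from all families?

3

Total value 116 ≥ cost 91, so it is built.
Family 1: others sum to 89; max(0, 91 - 89) = 2.
Family 2: others sum to 91; max(0, 91 - 91) = 0.
Family 3: others sum to 101; max(0, 91 - 101) = 0.
Family 4: others sum to 90; max(0, 91 - 90) = 1.
Family 5: others sum to 93; max(0, 91 - 93) = 0.
Total collected = 2 + 0 + 0 + 1 + 0 = 3.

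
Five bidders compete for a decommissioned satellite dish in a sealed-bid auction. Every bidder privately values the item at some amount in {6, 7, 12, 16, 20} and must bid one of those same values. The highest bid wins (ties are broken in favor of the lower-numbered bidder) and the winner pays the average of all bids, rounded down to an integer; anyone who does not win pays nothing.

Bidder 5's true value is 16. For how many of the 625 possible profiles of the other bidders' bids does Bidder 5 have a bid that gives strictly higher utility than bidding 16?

185

Others bid (6, 6, 6, 6): truth gives 8; bid 7 gives 10 > 8. Violating.
Others bid (6, 6, 6, 7): truth gives 8; bid 12 gives 9 > 8. Violating.
Others bid (6, 6, 6, 16): truth gives 0; bid 20 gives 6 > 0. Violating.
Others bid (6, 6, 7, 6): truth gives 8; bid 12 gives 9 > 8. Violating.
Others bid (6, 6, 6, 12): truth gives 7; no alternative beats it.
Others bid (6, 6, 6, 20): truth gives 0; no alternative beats it.
(Checking all 625 profiles: 185 have a profitable deviation, 440 do not.)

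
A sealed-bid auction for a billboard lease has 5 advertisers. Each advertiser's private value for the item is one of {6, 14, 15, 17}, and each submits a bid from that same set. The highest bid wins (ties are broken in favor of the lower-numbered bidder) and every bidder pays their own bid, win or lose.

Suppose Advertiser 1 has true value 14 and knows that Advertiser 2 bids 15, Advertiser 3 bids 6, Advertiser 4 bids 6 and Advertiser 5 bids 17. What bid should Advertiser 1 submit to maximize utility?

Bid 6: loses but pays 6, utility -6.
Bid 14: loses but pays 14, utility -14.
Bid 15: loses but pays 15, utility -15.
Bid 17: wins, pays 17, utility 14 - 17 = -3.
The best choice is 17 with utility -3.

17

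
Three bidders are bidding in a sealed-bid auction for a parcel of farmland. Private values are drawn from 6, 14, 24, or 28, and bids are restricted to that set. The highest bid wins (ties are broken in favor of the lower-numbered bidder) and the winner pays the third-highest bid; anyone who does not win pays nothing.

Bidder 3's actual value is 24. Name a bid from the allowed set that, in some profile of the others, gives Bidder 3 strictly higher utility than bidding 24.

Suppose Bidder 1 bids 6 and Bidder 2 bids 24.
Bid 24: loses, pays 0, utility 0.
Bid 28: wins, pays 6, utility 24 - 6 = 18.
So bidding 28 beats truth here (18 > 0).

28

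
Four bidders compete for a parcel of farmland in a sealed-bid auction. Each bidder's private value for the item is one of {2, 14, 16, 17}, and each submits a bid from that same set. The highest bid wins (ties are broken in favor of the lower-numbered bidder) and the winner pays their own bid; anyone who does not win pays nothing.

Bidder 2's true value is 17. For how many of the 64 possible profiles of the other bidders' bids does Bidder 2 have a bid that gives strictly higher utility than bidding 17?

18

Others bid (2, 2, 2): truth gives 0; bid 14 gives 3 > 0. Violating.
Others bid (2, 2, 14): truth gives 0; bid 14 gives 3 > 0. Violating.
Others bid (2, 2, 16): truth gives 0; bid 16 gives 1 > 0. Violating.
Others bid (2, 14, 2): truth gives 0; bid 14 gives 3 > 0. Violating.
Others bid (2, 2, 17): truth gives 0; no alternative beats it.
Others bid (2, 14, 17): truth gives 0; no alternative beats it.
(Checking all 64 profiles: 18 have a profitable deviation, 46 do not.)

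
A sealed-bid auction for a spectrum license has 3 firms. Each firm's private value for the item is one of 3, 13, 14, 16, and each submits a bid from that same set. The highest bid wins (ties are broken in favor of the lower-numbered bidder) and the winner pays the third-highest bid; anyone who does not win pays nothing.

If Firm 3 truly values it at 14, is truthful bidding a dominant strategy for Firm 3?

Consider the case where Firm 1 bids 3 and Firm 2 bids 14.
Truthful bid 14: loses, pays 0, utility 0.
Bid 16 instead: wins, pays 3, utility 14 - 3 = 11.
Since 11 > 0, bidding 16 is strictly better here, so truthful bidding is not dominant.

No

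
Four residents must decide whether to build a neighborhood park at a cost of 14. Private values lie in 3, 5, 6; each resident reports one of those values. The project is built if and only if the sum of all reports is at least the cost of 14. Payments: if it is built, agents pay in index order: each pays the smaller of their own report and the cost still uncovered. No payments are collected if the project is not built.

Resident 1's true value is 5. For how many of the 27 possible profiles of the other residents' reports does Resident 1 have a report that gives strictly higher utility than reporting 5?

Others report (3, 3, 5): truth gives 0; report 3 gives 2 > 0. Violating.
Others report (3, 3, 6): truth gives 0; report 3 gives 2 > 0. Violating.
Others report (3, 5, 3): truth gives 0; report 3 gives 2 > 0. Violating.
Others report (3, 5, 5): truth gives 0; report 3 gives 2 > 0. Violating.
Others report (3, 3, 3): truth gives 0; no alternative beats it.
(Checking all 27 profiles: 26 have a profitable deviation, 1 does not.)

26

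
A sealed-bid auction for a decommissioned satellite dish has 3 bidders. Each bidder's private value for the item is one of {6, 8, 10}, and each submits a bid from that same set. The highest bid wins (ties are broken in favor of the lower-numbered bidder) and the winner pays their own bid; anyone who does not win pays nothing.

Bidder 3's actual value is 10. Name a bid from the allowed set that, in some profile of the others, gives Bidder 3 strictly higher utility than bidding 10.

Suppose Bidder 1 bids 6 and Bidder 2 bids 6.
Bid 10: wins, pays 10, utility 10 - 10 = 0.
Bid 8: wins, pays 8, utility 10 - 8 = 2.
So bidding 8 beats truth here (2 > 0).

8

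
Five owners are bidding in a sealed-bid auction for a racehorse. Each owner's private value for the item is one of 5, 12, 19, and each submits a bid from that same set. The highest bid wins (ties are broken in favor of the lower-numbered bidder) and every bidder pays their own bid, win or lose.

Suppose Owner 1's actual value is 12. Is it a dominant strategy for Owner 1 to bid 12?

Consider the case where Owner 2 bids 5, Owner 3 bids 5, Owner 4 bids 5 and Owner 5 bids 5.
Truthful bid 12: wins, pays 12, utility 12 - 12 = 0.
Bid 5 instead: wins, pays 5, utility 12 - 5 = 7.
Since 7 > 0, bidding 5 is strictly better here, so truthful bidding is not dominant.

No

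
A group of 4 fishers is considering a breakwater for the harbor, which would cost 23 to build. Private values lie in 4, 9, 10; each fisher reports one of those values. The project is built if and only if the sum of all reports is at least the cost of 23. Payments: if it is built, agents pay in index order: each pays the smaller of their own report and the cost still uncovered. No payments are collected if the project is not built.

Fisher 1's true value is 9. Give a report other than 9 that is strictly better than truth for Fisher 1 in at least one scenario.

Suppose Fisher 2 reports 4, Fisher 3 reports 9 and Fisher 4 reports 9.
Report 9: project built, pays 9, utility 9 - 9 = 0.
Report 4: project built, pays 4, utility 9 - 4 = 5.
So reporting 4 beats truth here (5 > 0).

4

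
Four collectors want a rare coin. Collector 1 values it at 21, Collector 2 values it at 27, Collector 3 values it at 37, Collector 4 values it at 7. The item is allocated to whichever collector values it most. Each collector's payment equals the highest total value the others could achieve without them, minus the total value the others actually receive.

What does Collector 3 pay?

Collector 3 has the highest value and receives the item.
Without Collector 3, the item would go to the next-highest value, 27, so the others could achieve 27.
With Collector 3 present and winning, the others receive nothing, so their total is 0.
Payment = 27 - 0 = 27.

27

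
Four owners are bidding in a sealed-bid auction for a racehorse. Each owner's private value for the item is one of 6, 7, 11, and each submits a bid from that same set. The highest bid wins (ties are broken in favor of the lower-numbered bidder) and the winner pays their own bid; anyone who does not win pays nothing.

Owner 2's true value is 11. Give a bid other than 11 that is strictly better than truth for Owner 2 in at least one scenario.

7

Suppose Owner 1 bids 6, Owner 3 bids 6 and Owner 4 bids 6.
Bid 11: wins, pays 11, utility 11 - 11 = 0.
Bid 7: wins, pays 7, utility 11 - 7 = 4.
So bidding 7 beats truth here (4 > 0).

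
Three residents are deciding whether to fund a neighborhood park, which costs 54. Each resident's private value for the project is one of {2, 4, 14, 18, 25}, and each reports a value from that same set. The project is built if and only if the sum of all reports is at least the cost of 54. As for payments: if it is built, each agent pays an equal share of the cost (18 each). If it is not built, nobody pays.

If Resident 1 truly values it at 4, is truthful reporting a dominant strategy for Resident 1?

Consider the case where Resident 2 reports 25 and Resident 3 reports 25.
Truthful report 4: project built, pays 18, utility 4 - 18 = -14.
Report 2 instead: project not built, utility 0.
Since 0 > -14, reporting 2 is strictly better here, so truthful reporting is not dominant.

No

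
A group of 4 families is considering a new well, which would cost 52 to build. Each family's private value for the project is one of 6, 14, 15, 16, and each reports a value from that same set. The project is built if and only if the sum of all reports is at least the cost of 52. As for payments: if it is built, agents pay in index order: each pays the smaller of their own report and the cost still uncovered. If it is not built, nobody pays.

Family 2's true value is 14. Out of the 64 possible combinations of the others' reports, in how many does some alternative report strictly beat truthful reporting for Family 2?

10

Others report (14, 16, 16): truth gives 0; report 6 gives 8 > 0. Violating.
Others report (15, 15, 16): truth gives 0; report 6 gives 8 > 0. Violating.
Others report (15, 16, 15): truth gives 0; report 6 gives 8 > 0. Violating.
Others report (15, 16, 16): truth gives 0; report 6 gives 8 > 0. Violating.
Others report (6, 6, 6): truth gives 0; no alternative beats it.
Others report (6, 6, 14): truth gives 0; no alternative beats it.
(Checking all 64 profiles: 10 have a profitable deviation, 54 do not.)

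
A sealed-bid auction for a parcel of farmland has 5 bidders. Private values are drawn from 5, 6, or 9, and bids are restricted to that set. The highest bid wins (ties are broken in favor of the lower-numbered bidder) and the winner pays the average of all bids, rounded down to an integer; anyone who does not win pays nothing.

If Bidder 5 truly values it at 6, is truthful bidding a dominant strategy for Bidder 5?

Yes

Check each profile of the others' bids and compare truth against every alternative bid.
Others bid (5, 5, 5, 5): truth gives 1, best alternative gives 1.
Others bid (5, 5, 5, 6): truth gives 0, best alternative gives 0.
Others bid (5, 5, 5, 9): truth gives 0, best alternative gives 0.
Others bid (5, 5, 6, 5): truth gives 0, best alternative gives 0.
Others bid (5, 5, 6, 6): truth gives 0, best alternative gives 0.
Others bid (5, 5, 6, 9): truth gives 0, best alternative gives 0.
(Remaining 75 profiles checked similarly; truth is weakly best in each.)
In every case the truthful bid is at least as good as any alternative, so it is a dominant strategy.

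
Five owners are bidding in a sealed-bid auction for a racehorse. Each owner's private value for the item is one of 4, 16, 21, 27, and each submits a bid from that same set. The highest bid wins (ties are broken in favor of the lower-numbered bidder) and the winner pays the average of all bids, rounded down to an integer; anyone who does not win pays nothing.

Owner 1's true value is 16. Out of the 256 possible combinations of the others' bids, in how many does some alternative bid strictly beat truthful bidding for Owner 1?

51

Others bid (4, 4, 4, 4): truth gives 10; bid 4 gives 12 > 10. Violating.
Others bid (4, 4, 4, 21): truth gives 0; bid 21 gives 6 > 0. Violating.
Others bid (4, 4, 4, 27): truth gives 0; bid 27 gives 3 > 0. Violating.
Others bid (4, 4, 16, 21): truth gives 0; bid 21 gives 3 > 0. Violating.
Others bid (4, 4, 4, 16): truth gives 8; no alternative beats it.
Others bid (4, 4, 16, 4): truth gives 8; no alternative beats it.
(Checking all 256 profiles: 51 have a profitable deviation, 205 do not.)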